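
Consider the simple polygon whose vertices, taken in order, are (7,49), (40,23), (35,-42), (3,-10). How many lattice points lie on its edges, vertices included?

Along each edge there are gcd(|Δx|,|Δy|)+1 lattice points, so counting each shared vertex once the boundary has gcd(33,26) + gcd(5,65) + gcd(32,32) + gcd(4,59) = 1+5+32+1 = 39.

39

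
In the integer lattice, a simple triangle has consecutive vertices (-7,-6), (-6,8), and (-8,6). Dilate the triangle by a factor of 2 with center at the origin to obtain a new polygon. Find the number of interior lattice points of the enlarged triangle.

By the shoelace formula, twice the signed area is |[(-7)·8 − (-6)·(-6)] + [(-6)·6 − (-8)·8] + [(-8)·(-6) − (-7)·6]| = 26, so the area is 13.
Along each edge there are gcd(|Δx|,|Δy|)+1 lattice points, so counting each shared vertex once the boundary has gcd(1,14) + gcd(2,2) + gcd(1,12) = 1+2+1 = 4.
Scaling by 2 multiplies the area by 2² = 4 (so the new area is 52) and multiplies the boundary lattice-point count by 2, giving 8.
By Pick's theorem, the interior count of the dilated polygon is 52 − 8/2 + 1 = 49.

49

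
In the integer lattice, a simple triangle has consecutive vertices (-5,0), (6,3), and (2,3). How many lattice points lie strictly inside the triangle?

The shoelace formula gives twice the area as |[(-5)·3 − 6·0] + [6·3 − 2·3] + [2·0 − (-5)·3]| = 12, so the area is 6.
Along each edge there are gcd(|Δx|,|Δy|)+1 lattice points, so counting each shared vertex once the boundary has gcd(11,3) + gcd(4,0) + gcd(7,3) = 1+4+1 = 6.
By Pick's theorem A = I + B/2 − 1, so I = 6 − 6/2 + 1 = 4.

4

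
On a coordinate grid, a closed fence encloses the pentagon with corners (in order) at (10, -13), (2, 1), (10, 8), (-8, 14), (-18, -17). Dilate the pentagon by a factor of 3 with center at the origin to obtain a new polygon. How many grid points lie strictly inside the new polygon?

4651

By the shoelace formula, twice the signed area is |[10·1 − 2·(-13)] + [2·8 − 10·1] + [10·14 − (-8)·8] + [(-8)·(-17) − (-18)·14] + [(-18)·(-13) − 10·(-17)]| = 1038, so the area is 519.
Summing gcd(|Δx|,|Δy|) over the edges gives the boundary count: gcd(8,14) + gcd(8,7) + gcd(18,6) + gcd(10,31) + gcd(28,4) = 2+1+6+1+4 = 14.
Scaling by 3 multiplies the area by 3² = 9 (so the new area is 4671) and multiplies the boundary lattice-point count by 3, giving 42.
By Pick's theorem, the interior count of the dilated polygon is 4671 − 42/2 + 1 = 4651.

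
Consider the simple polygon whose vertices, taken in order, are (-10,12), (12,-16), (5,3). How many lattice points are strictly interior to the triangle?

Using the shoelace formula, 2A = |[(-10)·(-16) − 12·12] + [12·3 − 5·(-16)] + [5·12 − (-10)·3]| = 222, so the area is 111.
The number of boundary lattice points is Σ gcd(|Δx|,|Δy|) = gcd(22,28) + gcd(7,19) + gcd(15,9) = 2+1+3 = 6.
By Pick's theorem A = I + B/2 − 1, so I = 111 − 6/2 + 1 = 109.

109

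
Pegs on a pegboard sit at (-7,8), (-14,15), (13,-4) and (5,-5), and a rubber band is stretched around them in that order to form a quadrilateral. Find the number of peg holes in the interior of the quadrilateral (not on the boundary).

Using the shoelace formula, 2A = |((-7)·15 − (-14)·8) + ((-14)·(-4) − 13·15) + (13·(-5) − 5·(-4)) + (5·8 − (-7)·(-5))| = 172, so the area is 86.
Along each edge there are gcd(|Δx|,|Δy|)+1 lattice points, so counting each shared vertex once the boundary has gcd(7,7) + gcd(27,19) + gcd(8,1) + gcd(12,13) = 7+1+1+1 = 10.
Pick's theorem gives I = A − B/2 + 1 = 86 − 10/2 + 1 = 82.

82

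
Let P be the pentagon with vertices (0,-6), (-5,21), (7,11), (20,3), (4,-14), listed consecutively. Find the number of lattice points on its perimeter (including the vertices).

Summing gcd(|Δx|,|Δy|) over the edges gives the boundary count: gcd(5,27) + gcd(12,10) + gcd(13,8) + gcd(16,17) + gcd(4,8) = 1+2+1+1+4 = 9.

9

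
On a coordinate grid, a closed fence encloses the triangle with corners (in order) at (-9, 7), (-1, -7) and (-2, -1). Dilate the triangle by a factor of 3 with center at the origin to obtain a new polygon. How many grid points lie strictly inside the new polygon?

By the shoelace formula, twice the signed area is |[(-9)·(-7) − (-1)·7] + [(-1)·(-1) − (-2)·(-7)] + [(-2)·7 − (-9)·(-1)]| = 34, so the area is 17.
The number of boundary lattice points is Σ gcd(|Δx|,|Δy|) = gcd(8,14) + gcd(1,6) + gcd(7,8) = 2+1+1 = 4.
Scaling by 3 multiplies the area by 3² = 9 (so the new area is 153) and multiplies the boundary lattice-point count by 3, giving 12.
By Pick's theorem, the interior count of the dilated polygon is 153 − 12/2 + 1 = 148.

148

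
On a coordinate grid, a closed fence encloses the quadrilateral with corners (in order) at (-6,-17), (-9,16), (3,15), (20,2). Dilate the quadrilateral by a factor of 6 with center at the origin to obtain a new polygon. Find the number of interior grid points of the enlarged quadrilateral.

18955

The shoelace formula gives twice the area as |[(-6)·16 − (-9)·(-17)] + [(-9)·15 − 3·16] + [3·2 − 20·15] + [20·(-17) − (-6)·2]| = 1054, so the area is 527.
Along each edge there are gcd(|Δx|,|Δy|)+1 lattice points, so counting each shared vertex once the boundary has gcd(3,33) + gcd(12,1) + gcd(17,13) + gcd(26,19) = 3+1+1+1 = 6.
Scaling by 6 multiplies the area by 6² = 36 (so the new area is 18972) and multiplies the boundary lattice-point count by 6, giving 36.
By Pick's theorem, the interior count of the dilated polygon is 18972 − 36/2 + 1 = 18955.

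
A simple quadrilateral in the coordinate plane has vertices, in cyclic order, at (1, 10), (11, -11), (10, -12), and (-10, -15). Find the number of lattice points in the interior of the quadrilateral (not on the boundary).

Using the shoelace formula, 2A = |(1·(-11) − 11·10) + (11·(-12) − 10·(-11)) + (10·(-15) − (-10)·(-12)) + ((-10)·10 − 1·(-15))| = 498, so the area is 249.
The number of boundary lattice points is Σ gcd(|Δx|,|Δy|) = gcd(10,21) + gcd(1,1) + gcd(20,3) + gcd(11,25) = 1+1+1+1 = 4.
By Pick's theorem A = I + B/2 − 1, so I = 249 − 4/2 + 1 = 248.

248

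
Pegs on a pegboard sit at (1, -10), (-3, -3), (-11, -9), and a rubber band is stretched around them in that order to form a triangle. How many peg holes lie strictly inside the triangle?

39

Using the shoelace formula, 2A = |(1·(-3) − (-3)·(-10)) + ((-3)·(-9) − (-11)·(-3)) + ((-11)·(-10) − 1·(-9))| = 80, so the area is 40.
Summing gcd(|Δx|,|Δy|) over the edges gives the boundary count: gcd(4,7) + gcd(8,6) + gcd(12,1) = 1+2+1 = 4.
Pick's theorem gives I = A − B/2 + 1 = 40 − 4/2 + 1 = 39.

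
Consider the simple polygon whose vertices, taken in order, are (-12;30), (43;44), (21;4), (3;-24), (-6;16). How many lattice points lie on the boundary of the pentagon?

Along each edge there are gcd(|Δx|,|Δy|)+1 lattice points, so counting each shared vertex once the boundary has gcd(55,14) + gcd(22,40) + gcd(18,28) + gcd(9,40) + gcd(6,14) = 1+2+2+1+2 = 8.

8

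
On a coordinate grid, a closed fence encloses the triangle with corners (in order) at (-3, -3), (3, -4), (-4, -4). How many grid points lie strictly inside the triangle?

By the shoelace formula, twice the signed area is |((-3)·(-4) − 3·(-3)) + (3·(-4) − (-4)·(-4)) + ((-4)·(-3) − (-3)·(-4))| = 7, so the area is 3.5.
The number of boundary lattice points is Σ gcd(|Δx|,|Δy|) = gcd(6,1) + gcd(7,0) + gcd(1,1) = 1+7+1 = 9.
Pick's theorem gives I = A − B/2 + 1 = 3.5 − 9/2 + 1 = 0.

0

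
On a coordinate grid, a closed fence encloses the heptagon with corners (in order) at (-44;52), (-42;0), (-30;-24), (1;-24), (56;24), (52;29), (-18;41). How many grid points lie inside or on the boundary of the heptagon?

Using the shoelace formula, 2A = |[(-44)·0 − (-42)·52] + [(-42)·(-24) − (-30)·0] + [(-30)·(-24) − 1·(-24)] + [1·24 − 56·(-24)] + [56·29 − 52·24] + [52·41 − (-18)·29] + [(-18)·52 − (-44)·41]| = 9202, so the area is 4601.
Summing gcd(|Δx|,|Δy|) over the edges gives the boundary count: gcd(2,52) + gcd(12,24) + gcd(31,0) + gcd(55,48) + gcd(4,5) + gcd(70,12) + gcd(26,11) = 2+12+31+1+1+2+1 = 50.
Pick's theorem gives I = A − B/2 + 1 = 4601 − 50/2 + 1 = 4577, so the closed region contains I + B = 4577 + 50 = 4627 lattice points.

4627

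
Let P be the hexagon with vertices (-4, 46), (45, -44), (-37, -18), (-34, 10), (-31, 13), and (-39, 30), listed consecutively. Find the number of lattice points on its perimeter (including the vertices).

The number of boundary lattice points is Σ gcd(|Δx|,|Δy|) = gcd(49,90) + gcd(82,26) + gcd(3,28) + gcd(3,3) + gcd(8,17) + gcd(35,16) = 1+2+1+3+1+1 = 9.

9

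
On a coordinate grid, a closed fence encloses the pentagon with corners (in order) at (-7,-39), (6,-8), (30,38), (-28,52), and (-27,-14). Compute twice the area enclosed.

The shoelace formula gives twice the area as |[(-7)·(-8) − 6·(-39)] + [6·38 − 30·(-8)] + [30·52 − (-28)·38] + [(-28)·(-14) − (-27)·52] + [(-27)·(-39) − (-7)·(-14)]| = 6133, so the area is 6133/2.

6133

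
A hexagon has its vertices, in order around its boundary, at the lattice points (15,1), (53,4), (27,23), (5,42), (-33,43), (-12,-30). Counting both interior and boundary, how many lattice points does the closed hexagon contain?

The shoelace formula gives twice the area as |[15·4 − 53·1] + [53·23 − 27·4] + [27·42 − 5·23] + [5·43 − (-33)·42] + [(-33)·(-30) − (-12)·43] + [(-12)·1 − 15·(-30)]| = 5682, so the area is 2841.
Summing gcd(|Δx|,|Δy|) over the edges gives the boundary count: gcd(38,3) + gcd(26,19) + gcd(22,19) + gcd(38,1) + gcd(21,73) + gcd(27,31) = 1+1+1+1+1+1 = 6.
Pick's theorem gives I = A − B/2 + 1 = 2841 − 6/2 + 1 = 2839, so the closed region contains I + B = 2839 + 6 = 2845 lattice points.

2845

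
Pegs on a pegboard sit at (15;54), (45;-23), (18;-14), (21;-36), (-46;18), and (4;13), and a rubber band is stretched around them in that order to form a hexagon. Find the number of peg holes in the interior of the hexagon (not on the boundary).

The shoelace formula gives twice the area as |(15·(-23) − 45·54) + (45·(-14) − 18·(-23)) + (18·(-36) − 21·(-14)) + (21·18 − (-46)·(-36)) + ((-46)·13 − 4·18) + (4·54 − 15·13)| = 5272, so the area is 2636.
The number of boundary lattice points is Σ gcd(|Δx|,|Δy|) = gcd(30,77) + gcd(27,9) + gcd(3,22) + gcd(67,54) + gcd(50,5) + gcd(11,41) = 1+9+1+1+5+1 = 18.
By Pick's theorem A = I + B/2 − 1, so I = 2636 − 18/2 + 1 = 2628.

2628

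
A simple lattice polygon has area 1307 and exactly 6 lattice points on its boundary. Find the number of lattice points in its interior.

Pick's theorem A = I + B/2 − 1 rearranges to I = A − B/2 + 1 = 1307 − 6/2 + 1 = 1305.

1305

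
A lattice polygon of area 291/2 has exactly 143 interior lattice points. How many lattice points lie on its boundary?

7

Pick's theorem gives A = I + B/2 − 1, so B = 2(A − I + 1) = 2(291/2 − 143 + 1) = 7.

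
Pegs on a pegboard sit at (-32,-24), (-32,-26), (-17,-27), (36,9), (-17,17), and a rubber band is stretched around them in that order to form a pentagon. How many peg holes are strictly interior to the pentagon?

1509

Using the shoelace formula, 2A = |((-32)·(-26) − (-32)·(-24)) + ((-32)·(-27) − (-17)·(-26)) + ((-17)·9 − 36·(-27)) + (36·17 − (-17)·9) + ((-17)·(-24) − (-32)·17)| = 3022, so the area is 1511.
Along each edge there are gcd(|Δx|,|Δy|)+1 lattice points, so counting each shared vertex once the boundary has gcd(0,2) + gcd(15,1) + gcd(53,36) + gcd(53,8) + gcd(15,41) = 2+1+1+1+1 = 6.
Pick's theorem gives I = A − B/2 + 1 = 1511 − 6/2 + 1 = 1509.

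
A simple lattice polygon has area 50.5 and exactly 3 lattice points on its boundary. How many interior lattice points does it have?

50

From Pick's theorem, I = A − B/2 + 1 = 50.5 − 3/2 + 1 = 50.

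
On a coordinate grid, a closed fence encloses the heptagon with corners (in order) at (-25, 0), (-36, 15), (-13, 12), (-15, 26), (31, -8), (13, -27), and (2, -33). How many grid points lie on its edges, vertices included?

11

Summing gcd(|Δx|,|Δy|) over the edges gives the boundary count: gcd(11,15) + gcd(23,3) + gcd(2,14) + gcd(46,34) + gcd(18,19) + gcd(11,6) + gcd(27,33) = 1+1+2+2+1+1+3 = 11.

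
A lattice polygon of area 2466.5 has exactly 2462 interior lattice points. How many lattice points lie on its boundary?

Pick's theorem gives A = I + B/2 − 1, so B = 2(A − I + 1) = 2(2466.5 − 2462 + 1) = 11.

11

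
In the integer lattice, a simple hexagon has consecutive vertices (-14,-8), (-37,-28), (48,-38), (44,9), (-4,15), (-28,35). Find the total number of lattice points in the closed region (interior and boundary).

3330

Using the shoelace formula, 2A = |((-14)·(-28) − (-37)·(-8)) + ((-37)·(-38) − 48·(-28)) + (48·9 − 44·(-38)) + (44·15 − (-4)·9) + ((-4)·35 − (-28)·15) + ((-28)·(-8) − (-14)·35)| = 6640, so the area is 3320.
Summing gcd(|Δx|,|Δy|) over the edges gives the boundary count: gcd(23,20) + gcd(85,10) + gcd(4,47) + gcd(48,6) + gcd(24,20) + gcd(14,43) = 1+5+1+6+4+1 = 18.
Pick's theorem gives I = A − B/2 + 1 = 3320 − 18/2 + 1 = 3312, so the closed region contains I + B = 3312 + 18 = 3330 lattice points.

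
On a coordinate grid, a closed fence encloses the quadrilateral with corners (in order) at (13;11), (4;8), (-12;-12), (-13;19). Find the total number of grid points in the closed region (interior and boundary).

Using the shoelace formula, 2A = |(13·8 − 4·11) + (4·(-12) − (-12)·8) + ((-12)·19 − (-13)·(-12)) + ((-13)·11 − 13·19)| = 666, so the area is 333.
Along each edge there are gcd(|Δx|,|Δy|)+1 lattice points, so counting each shared vertex once the boundary has gcd(9,3) + gcd(16,20) + gcd(1,31) + gcd(26,8) = 3+4+1+2 = 10.
Pick's theorem gives I = A − B/2 + 1 = 333 − 10/2 + 1 = 329, so the closed region contains I + B = 329 + 10 = 339 lattice points.

339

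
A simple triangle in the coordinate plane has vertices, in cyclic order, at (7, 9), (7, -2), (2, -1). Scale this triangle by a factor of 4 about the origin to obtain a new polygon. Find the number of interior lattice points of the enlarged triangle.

The shoelace formula gives twice the area as |(7·(-2) − 7·9) + (7·(-1) − 2·(-2)) + (2·9 − 7·(-1))| = 55, so the area is 27.5.
The number of boundary lattice points is Σ gcd(|Δx|,|Δy|) = gcd(0,11) + gcd(5,1) + gcd(5,10) = 11+1+5 = 17.
Scaling by 4 multiplies the area by 4² = 16 (so the new area is 440) and multiplies the boundary lattice-point count by 4, giving 68.
By Pick's theorem, the interior count of the dilated polygon is 440 − 68/2 + 1 = 407.

407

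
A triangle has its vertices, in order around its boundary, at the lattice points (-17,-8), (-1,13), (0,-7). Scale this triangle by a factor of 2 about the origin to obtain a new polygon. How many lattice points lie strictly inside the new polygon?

680

By the shoelace formula, twice the signed area is |[(-17)·13 − (-1)·(-8)] + [(-1)·(-7) − 0·13] + [0·(-8) − (-17)·(-7)]| = 341, so the area is 341/2.
The number of boundary lattice points is Σ gcd(|Δx|,|Δy|) = gcd(16,21) + gcd(1,20) + gcd(17,1) = 1+1+1 = 3.
Scaling by 2 multiplies the area by 2² = 4 (so the new area is 682) and multiplies the boundary lattice-point count by 2, giving 6.
By Pick's theorem, the interior count of the dilated polygon is 682 − 6/2 + 1 = 680.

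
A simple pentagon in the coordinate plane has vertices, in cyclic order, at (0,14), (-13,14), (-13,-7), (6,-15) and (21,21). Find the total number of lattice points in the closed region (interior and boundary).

737

Using the shoelace formula, 2A = |(0·14 − (-13)·14) + ((-13)·(-7) − (-13)·14) + ((-13)·(-15) − 6·(-7)) + (6·21 − 21·(-15)) + (21·14 − 0·21)| = 1427, so the area is 713.5.
Summing gcd(|Δx|,|Δy|) over the edges gives the boundary count: gcd(13,0) + gcd(0,21) + gcd(19,8) + gcd(15,36) + gcd(21,7) = 13+21+1+3+7 = 45.
Pick's theorem gives I = A − B/2 + 1 = 713.5 − 45/2 + 1 = 692, so the closed region contains I + B = 692 + 45 = 737 lattice points.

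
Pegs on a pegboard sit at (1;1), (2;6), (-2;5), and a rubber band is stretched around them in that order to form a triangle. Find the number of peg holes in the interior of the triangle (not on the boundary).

Using the shoelace formula, 2A = |(1·6 − 2·1) + (2·5 − (-2)·6) + ((-2)·1 − 1·5)| = 19, so the area is 19/2.
The number of boundary lattice points is Σ gcd(|Δx|,|Δy|) = gcd(1,5) + gcd(4,1) + gcd(3,4) = 1+1+1 = 3.
Pick's theorem gives I = A − B/2 + 1 = 19/2 − 3/2 + 1 = 9.

9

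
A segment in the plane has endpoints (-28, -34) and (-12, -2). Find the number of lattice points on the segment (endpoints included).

The number of lattice points on a segment between lattice points is gcd(|Δx|,|Δy|) + 1 = gcd(16,32) + 1 = 16 + 1 = 17.

17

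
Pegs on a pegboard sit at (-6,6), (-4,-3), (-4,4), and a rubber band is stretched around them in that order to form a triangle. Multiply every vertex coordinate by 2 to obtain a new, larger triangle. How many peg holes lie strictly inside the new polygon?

19

By the shoelace formula, twice the signed area is |((-6)·(-3) − (-4)·6) + ((-4)·4 − (-4)·(-3)) + ((-4)·6 − (-6)·4)| = 14, so the area is 7.
Summing gcd(|Δx|,|Δy|) over the edges gives the boundary count: gcd(2,9) + gcd(0,7) + gcd(2,2) = 1+7+2 = 10.
Scaling by 2 multiplies the area by 2² = 4 (so the new area is 28) and multiplies the boundary lattice-point count by 2, giving 20.
By Pick's theorem, the interior count of the dilated polygon is 28 − 20/2 + 1 = 19.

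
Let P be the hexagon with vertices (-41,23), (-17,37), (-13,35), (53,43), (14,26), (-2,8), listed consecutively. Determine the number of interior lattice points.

The shoelace formula gives twice the area as |[(-41)·37 − (-17)·23] + [(-17)·35 − (-13)·37] + [(-13)·43 − 53·35] + [53·26 − 14·43] + [14·8 − (-2)·26] + [(-2)·23 − (-41)·8]| = 2432, so the area is 1216.
Along each edge there are gcd(|Δx|,|Δy|)+1 lattice points, so counting each shared vertex once the boundary has gcd(24,14) + gcd(4,2) + gcd(66,8) + gcd(39,17) + gcd(16,18) + gcd(39,15) = 2+2+2+1+2+3 = 12.
Pick's theorem gives I = A − B/2 + 1 = 1216 − 12/2 + 1 = 1211.

1211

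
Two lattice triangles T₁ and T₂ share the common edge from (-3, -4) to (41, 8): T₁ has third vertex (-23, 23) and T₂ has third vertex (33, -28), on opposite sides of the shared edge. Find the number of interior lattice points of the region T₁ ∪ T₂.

The union is the simple quadrilateral with vertices (-3, -4), (-23, 23), (41, 8), (33, -28) in order.
By the shoelace formula, twice the signed area is |[(-3)·23 − (-23)·(-4)] + [(-23)·8 − 41·23] + [41·(-28) − 33·8] + [33·(-4) − (-3)·(-28)]| = 2916, so the area is 1458.
The number of boundary lattice points is Σ gcd(|Δx|,|Δy|) = gcd(20,27) + gcd(64,15) + gcd(8,36) + gcd(36,24) = 1+1+4+12 = 18.
By Pick's theorem I = A − B/2 + 1 = 1458 − 18/2 + 1 = 1450.

1450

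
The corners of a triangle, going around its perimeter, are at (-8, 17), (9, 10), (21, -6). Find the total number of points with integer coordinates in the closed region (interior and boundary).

Using the shoelace formula, 2A = |((-8)·10 − 9·17) + (9·(-6) − 21·10) + (21·17 − (-8)·(-6))| = 188, so the area is 94.
Summing gcd(|Δx|,|Δy|) over the edges gives the boundary count: gcd(17,7) + gcd(12,16) + gcd(29,23) = 1+4+1 = 6.
Pick's theorem gives I = A − B/2 + 1 = 94 − 6/2 + 1 = 92, so the closed region contains I + B = 92 + 6 = 98 lattice points.

98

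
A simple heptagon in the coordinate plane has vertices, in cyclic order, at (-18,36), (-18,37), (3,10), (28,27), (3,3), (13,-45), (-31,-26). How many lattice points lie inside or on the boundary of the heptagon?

2004

By the shoelace formula, twice the signed area is |((-18)·37 − (-18)·36) + ((-18)·10 − 3·37) + (3·27 − 28·10) + (28·3 − 3·27) + (3·(-45) − 13·3) + (13·(-26) − (-31)·(-45)) + ((-31)·36 − (-18)·(-26))| = 3996, so the area is 1998.
Along each edge there are gcd(|Δx|,|Δy|)+1 lattice points, so counting each shared vertex once the boundary has gcd(0,1) + gcd(21,27) + gcd(25,17) + gcd(25,24) + gcd(10,48) + gcd(44,19) + gcd(13,62) = 1+3+1+1+2+1+1 = 10.
Pick's theorem gives I = A − B/2 + 1 = 1998 − 10/2 + 1 = 1994, so the closed region contains I + B = 1994 + 10 = 2004 lattice points.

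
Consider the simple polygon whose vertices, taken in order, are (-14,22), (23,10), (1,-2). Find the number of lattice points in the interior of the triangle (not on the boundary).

Using the shoelace formula, 2A = |[(-14)·10 − 23·22] + [23·(-2) − 1·10] + [1·22 − (-14)·(-2)]| = 708, so the area is 354.
The number of boundary lattice points is Σ gcd(|Δx|,|Δy|) = gcd(37,12) + gcd(22,12) + gcd(15,24) = 1+2+3 = 6.
Pick's theorem gives I = A − B/2 + 1 = 354 − 6/2 + 1 = 352.

352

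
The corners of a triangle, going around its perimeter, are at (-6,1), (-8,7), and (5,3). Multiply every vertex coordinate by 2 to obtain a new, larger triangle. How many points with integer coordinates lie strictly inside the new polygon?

Using the shoelace formula, 2A = |((-6)·7 − (-8)·1) + ((-8)·3 − 5·7) + (5·1 − (-6)·3)| = 70, so the area is 35.
Along each edge there are gcd(|Δx|,|Δy|)+1 lattice points, so counting each shared vertex once the boundary has gcd(2,6) + gcd(13,4) + gcd(11,2) = 2+1+1 = 4.
Scaling by 2 multiplies the area by 2² = 4 (so the new area is 140) and multiplies the boundary lattice-point count by 2, giving 8.
By Pick's theorem, the interior count of the dilated polygon is 140 − 8/2 + 1 = 137.

137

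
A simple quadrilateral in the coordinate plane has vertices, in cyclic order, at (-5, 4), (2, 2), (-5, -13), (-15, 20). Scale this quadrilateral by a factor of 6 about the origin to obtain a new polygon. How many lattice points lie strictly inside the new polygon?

Using the shoelace formula, 2A = |[(-5)·2 − 2·4] + [2·(-13) − (-5)·2] + [(-5)·20 − (-15)·(-13)] + [(-15)·4 − (-5)·20]| = 289, so the area is 144.5.
The number of boundary lattice points is Σ gcd(|Δx|,|Δy|) = gcd(7,2) + gcd(7,15) + gcd(10,33) + gcd(10,16) = 1+1+1+2 = 5.
Scaling by 6 multiplies the area by 6² = 36 (so the new area is 5202) and multiplies the boundary lattice-point count by 6, giving 30.
By Pick's theorem, the interior count of the dilated polygon is 5202 − 30/2 + 1 = 5188.

5188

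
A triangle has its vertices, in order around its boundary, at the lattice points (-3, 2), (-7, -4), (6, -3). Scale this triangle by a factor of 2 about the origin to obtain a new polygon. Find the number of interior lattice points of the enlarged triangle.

145

By the shoelace formula, twice the signed area is |((-3)·(-4) − (-7)·2) + ((-7)·(-3) − 6·(-4)) + (6·2 − (-3)·(-3))| = 74, so the area is 37.
Summing gcd(|Δx|,|Δy|) over the edges gives the boundary count: gcd(4,6) + gcd(13,1) + gcd(9,5) = 2+1+1 = 4.
Scaling by 2 multiplies the area by 2² = 4 (so the new area is 148) and multiplies the boundary lattice-point count by 2, giving 8.
By Pick's theorem, the interior count of the dilated polygon is 148 − 8/2 + 1 = 145.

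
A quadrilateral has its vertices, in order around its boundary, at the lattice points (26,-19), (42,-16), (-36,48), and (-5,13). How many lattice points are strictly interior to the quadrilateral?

Using the shoelace formula, 2A = |(26·(-16) − 42·(-19)) + (42·48 − (-36)·(-16)) + ((-36)·13 − (-5)·48) + ((-5)·(-19) − 26·13)| = 1351, so the area is 675.5.
The number of boundary lattice points is Σ gcd(|Δx|,|Δy|) = gcd(16,3) + gcd(78,64) + gcd(31,35) + gcd(31,32) = 1+2+1+1 = 5.
By Pick's theorem A = I + B/2 − 1, so I = 675.5 − 5/2 + 1 = 674.

674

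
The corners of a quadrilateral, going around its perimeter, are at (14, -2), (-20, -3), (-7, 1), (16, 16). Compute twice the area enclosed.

507

Using the shoelace formula, 2A = |[14·(-3) − (-20)·(-2)] + [(-20)·1 − (-7)·(-3)] + [(-7)·16 − 16·1] + [16·(-2) − 14·16]| = 507, so the area is 253.5.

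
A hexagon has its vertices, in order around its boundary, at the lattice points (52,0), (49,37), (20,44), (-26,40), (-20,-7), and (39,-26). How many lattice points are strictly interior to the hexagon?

4197

The shoelace formula gives twice the area as |(52·37 − 49·0) + (49·44 − 20·37) + (20·40 − (-26)·44) + ((-26)·(-7) − (-20)·40) + ((-20)·(-26) − 39·(-7)) + (39·0 − 52·(-26))| = 8411, so the area is 8411/2.
The number of boundary lattice points is Σ gcd(|Δx|,|Δy|) = gcd(3,37) + gcd(29,7) + gcd(46,4) + gcd(6,47) + gcd(59,19) + gcd(13,26) = 1+1+2+1+1+13 = 19.
By Pick's theorem A = I + B/2 − 1, so I = 8411/2 − 19/2 + 1 = 4197.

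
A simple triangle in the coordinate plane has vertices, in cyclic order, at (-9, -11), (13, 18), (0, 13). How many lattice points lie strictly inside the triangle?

132

Using the shoelace formula, 2A = |[(-9)·18 − 13·(-11)] + [13·13 − 0·18] + [0·(-11) − (-9)·13]| = 267, so the area is 267/2.
The number of boundary lattice points is Σ gcd(|Δx|,|Δy|) = gcd(22,29) + gcd(13,5) + gcd(9,24) = 1+1+3 = 5.
Pick's theorem gives I = A − B/2 + 1 = 267/2 − 5/2 + 1 = 132.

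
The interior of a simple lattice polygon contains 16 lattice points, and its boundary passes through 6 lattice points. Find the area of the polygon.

18

Pick's theorem states A = I + B/2 − 1, so A = 16 + 6/2 − 1 = 18.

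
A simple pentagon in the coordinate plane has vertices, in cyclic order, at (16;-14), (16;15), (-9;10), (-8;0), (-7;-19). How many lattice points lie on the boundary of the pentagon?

37

The number of boundary lattice points is Σ gcd(|Δx|,|Δy|) = gcd(0,29) + gcd(25,5) + gcd(1,10) + gcd(1,19) + gcd(23,5) = 29+5+1+1+1 = 37.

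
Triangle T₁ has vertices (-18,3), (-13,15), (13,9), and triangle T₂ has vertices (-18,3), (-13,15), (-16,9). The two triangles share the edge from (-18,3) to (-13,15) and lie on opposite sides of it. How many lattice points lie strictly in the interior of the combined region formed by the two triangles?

The union is the simple quadrilateral with vertices (-18,3), (13,9), (-13,15), (-16,9) in order.
The shoelace formula gives twice the area as |((-18)·9 − 13·3) + (13·15 − (-13)·9) + ((-13)·9 − (-16)·15) + ((-16)·3 − (-18)·9)| = 348, so the area is 174.
The number of boundary lattice points is Σ gcd(|Δx|,|Δy|) = gcd(31,6) + gcd(26,6) + gcd(3,6) + gcd(2,6) = 1+2+3+2 = 8.
By Pick's theorem I = A − B/2 + 1 = 174 − 8/2 + 1 = 171.

171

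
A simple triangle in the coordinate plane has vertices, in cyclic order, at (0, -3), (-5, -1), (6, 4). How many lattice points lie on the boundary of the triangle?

3

Along each edge there are gcd(|Δx|,|Δy|)+1 lattice points, so counting each shared vertex once the boundary has gcd(5,2) + gcd(11,5) + gcd(6,7) = 1+1+1 = 3.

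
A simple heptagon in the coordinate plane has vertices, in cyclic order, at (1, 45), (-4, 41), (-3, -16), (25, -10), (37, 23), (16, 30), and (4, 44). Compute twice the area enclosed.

3245

By the shoelace formula, twice the signed area is |(1·41 − (-4)·45) + ((-4)·(-16) − (-3)·41) + ((-3)·(-10) − 25·(-16)) + (25·23 − 37·(-10)) + (37·30 − 16·23) + (16·44 − 4·30) + (4·45 − 1·44)| = 3245, so the area is 3245/2.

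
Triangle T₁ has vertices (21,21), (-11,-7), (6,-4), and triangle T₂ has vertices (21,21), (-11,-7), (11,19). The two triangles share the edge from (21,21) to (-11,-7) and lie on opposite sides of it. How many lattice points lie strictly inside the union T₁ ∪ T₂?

294

The union is the simple quadrilateral with vertices (21,21), (6,-4), (-11,-7), (11,19) in order.
The shoelace formula gives twice the area as |[21·(-4) − 6·21] + [6·(-7) − (-11)·(-4)] + [(-11)·19 − 11·(-7)] + [11·21 − 21·19]| = 596, so the area is 298.
The number of boundary lattice points is Σ gcd(|Δx|,|Δy|) = gcd(15,25) + gcd(17,3) + gcd(22,26) + gcd(10,2) = 5+1+2+2 = 10.
By Pick's theorem I = A − B/2 + 1 = 298 − 10/2 + 1 = 294.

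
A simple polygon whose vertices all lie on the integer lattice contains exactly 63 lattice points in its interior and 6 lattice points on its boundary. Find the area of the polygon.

By Pick's theorem, A = I + B/2 − 1 = 63 + 6/2 − 1 = 65.

65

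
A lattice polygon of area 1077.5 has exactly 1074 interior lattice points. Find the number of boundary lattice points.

Pick's theorem gives A = I + B/2 − 1, so B = 2(A − I + 1) = 2(1077.5 − 1074 + 1) = 9.

9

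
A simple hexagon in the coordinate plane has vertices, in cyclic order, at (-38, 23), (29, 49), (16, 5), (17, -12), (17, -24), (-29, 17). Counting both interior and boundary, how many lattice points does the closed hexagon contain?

By the shoelace formula, twice the signed area is |((-38)·49 − 29·23) + (29·5 − 16·49) + (16·(-12) − 17·5) + (17·(-24) − 17·(-12)) + (17·17 − (-29)·(-24)) + ((-29)·23 − (-38)·17)| = 4077, so the area is 4077/2.
Along each edge there are gcd(|Δx|,|Δy|)+1 lattice points, so counting each shared vertex once the boundary has gcd(67,26) + gcd(13,44) + gcd(1,17) + gcd(0,12) + gcd(46,41) + gcd(9,6) = 1+1+1+12+1+3 = 19.
Pick's theorem gives I = A − B/2 + 1 = 4077/2 − 19/2 + 1 = 2030, so the closed region contains I + B = 2030 + 19 = 2049 lattice points.

2049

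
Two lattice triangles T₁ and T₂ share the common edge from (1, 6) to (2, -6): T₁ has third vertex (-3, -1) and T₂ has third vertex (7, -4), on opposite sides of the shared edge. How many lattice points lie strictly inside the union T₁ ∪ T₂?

55

The union is the simple quadrilateral with vertices (1, 6), (-3, -1), (2, -6), (7, -4) in order.
By the shoelace formula, twice the signed area is |[1·(-1) − (-3)·6] + [(-3)·(-6) − 2·(-1)] + [2·(-4) − 7·(-6)] + [7·6 − 1·(-4)]| = 117, so the area is 117/2.
Along each edge there are gcd(|Δx|,|Δy|)+1 lattice points, so counting each shared vertex once the boundary has gcd(4,7) + gcd(5,5) + gcd(5,2) + gcd(6,10) = 1+5+1+2 = 9.
By Pick's theorem I = A − B/2 + 1 = 117/2 − 9/2 + 1 = 55.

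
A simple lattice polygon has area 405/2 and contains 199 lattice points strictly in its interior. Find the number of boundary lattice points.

9

Pick's theorem gives A = I + B/2 − 1, so B = 2(A − I + 1) = 2(405/2 − 199 + 1) = 9.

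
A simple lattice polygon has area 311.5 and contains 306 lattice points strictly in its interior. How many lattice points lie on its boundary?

Pick's theorem gives A = I + B/2 − 1, so B = 2(A − I + 1) = 2(311.5 − 306 + 1) = 13.

13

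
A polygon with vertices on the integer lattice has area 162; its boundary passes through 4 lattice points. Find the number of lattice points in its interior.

161

Pick's theorem A = I + B/2 − 1 rearranges to I = A − B/2 + 1 = 162 − 4/2 + 1 = 161.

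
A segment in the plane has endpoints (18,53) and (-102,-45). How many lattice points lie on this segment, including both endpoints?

The number of lattice points on a segment between lattice points is gcd(|Δx|,|Δy|) + 1 = gcd(120,98) + 1 = 2 + 1 = 3.

3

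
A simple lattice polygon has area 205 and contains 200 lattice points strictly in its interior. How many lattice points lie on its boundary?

12

Pick's theorem gives A = I + B/2 − 1, so B = 2(A − I + 1) = 2(205 − 200 + 1) = 12.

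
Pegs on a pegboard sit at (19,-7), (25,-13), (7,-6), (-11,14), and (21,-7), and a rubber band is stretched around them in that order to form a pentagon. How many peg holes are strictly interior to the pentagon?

The shoelace formula gives twice the area as |[19·(-13) − 25·(-7)] + [25·(-6) − 7·(-13)] + [7·14 − (-11)·(-6)] + [(-11)·(-7) − 21·14] + [21·(-7) − 19·(-7)]| = 330, so the area is 165.
The number of boundary lattice points is Σ gcd(|Δx|,|Δy|) = gcd(6,6) + gcd(18,7) + gcd(18,20) + gcd(32,21) + gcd(2,0) = 6+1+2+1+2 = 12.
Pick's theorem gives I = A − B/2 + 1 = 165 − 12/2 + 1 = 160.

160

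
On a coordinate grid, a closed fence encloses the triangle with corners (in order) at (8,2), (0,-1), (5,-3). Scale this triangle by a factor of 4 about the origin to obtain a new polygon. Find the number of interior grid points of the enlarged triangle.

243

Using the shoelace formula, 2A = |[8·(-1) − 0·2] + [0·(-3) − 5·(-1)] + [5·2 − 8·(-3)]| = 31, so the area is 31/2.
Summing gcd(|Δx|,|Δy|) over the edges gives the boundary count: gcd(8,3) + gcd(5,2) + gcd(3,5) = 1+1+1 = 3.
Scaling by 4 multiplies the area by 4² = 16 (so the new area is 248) and multiplies the boundary lattice-point count by 4, giving 12.
By Pick's theorem, the interior count of the dilated polygon is 248 − 12/2 + 1 = 243.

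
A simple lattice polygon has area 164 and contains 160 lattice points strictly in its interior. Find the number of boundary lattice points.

10

Pick's theorem gives A = I + B/2 − 1, so B = 2(A − I + 1) = 2(164 − 160 + 1) = 10.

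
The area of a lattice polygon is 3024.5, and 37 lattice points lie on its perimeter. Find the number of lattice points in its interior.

Pick's theorem A = I + B/2 − 1 rearranges to I = A − B/2 + 1 = 3024.5 − 37/2 + 1 = 3007.

3007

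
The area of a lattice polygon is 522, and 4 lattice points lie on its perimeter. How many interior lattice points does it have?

521

From Pick's theorem, I = A − B/2 + 1 = 522 − 4/2 + 1 = 521.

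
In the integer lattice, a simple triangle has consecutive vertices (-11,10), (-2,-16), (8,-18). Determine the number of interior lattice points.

By the shoelace formula, twice the signed area is |[(-11)·(-16) − (-2)·10] + [(-2)·(-18) − 8·(-16)] + [8·10 − (-11)·(-18)]| = 242, so the area is 121.
The number of boundary lattice points is Σ gcd(|Δx|,|Δy|) = gcd(9,26) + gcd(10,2) + gcd(19,28) = 1+2+1 = 4.
Pick's theorem gives I = A − B/2 + 1 = 121 − 4/2 + 1 = 120.

120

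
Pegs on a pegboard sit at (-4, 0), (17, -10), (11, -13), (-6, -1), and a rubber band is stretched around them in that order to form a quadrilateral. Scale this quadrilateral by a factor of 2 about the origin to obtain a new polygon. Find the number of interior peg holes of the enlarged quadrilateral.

Using the shoelace formula, 2A = |[(-4)·(-10) − 17·0] + [17·(-13) − 11·(-10)] + [11·(-1) − (-6)·(-13)] + [(-6)·0 − (-4)·(-1)]| = 164, so the area is 82.
Along each edge there are gcd(|Δx|,|Δy|)+1 lattice points, so counting each shared vertex once the boundary has gcd(21,10) + gcd(6,3) + gcd(17,12) + gcd(2,1) = 1+3+1+1 = 6.
Scaling by 2 multiplies the area by 2² = 4 (so the new area is 328) and multiplies the boundary lattice-point count by 2, giving 12.
By Pick's theorem, the interior count of the dilated polygon is 328 − 12/2 + 1 = 323.

323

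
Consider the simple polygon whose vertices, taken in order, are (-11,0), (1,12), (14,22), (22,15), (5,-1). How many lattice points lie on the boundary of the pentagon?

16

Summing gcd(|Δx|,|Δy|) over the edges gives the boundary count: gcd(12,12) + gcd(13,10) + gcd(8,7) + gcd(17,16) + gcd(16,1) = 12+1+1+1+1 = 16.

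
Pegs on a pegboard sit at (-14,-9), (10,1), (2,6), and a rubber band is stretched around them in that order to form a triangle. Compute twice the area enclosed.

200

The shoelace formula gives twice the area as |((-14)·1 − 10·(-9)) + (10·6 − 2·1) + (2·(-9) − (-14)·6)| = 200, so the area is 100.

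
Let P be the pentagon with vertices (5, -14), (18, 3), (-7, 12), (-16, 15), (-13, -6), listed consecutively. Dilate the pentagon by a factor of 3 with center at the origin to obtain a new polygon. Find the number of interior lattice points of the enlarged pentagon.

Using the shoelace formula, 2A = |[5·3 − 18·(-14)] + [18·12 − (-7)·3] + [(-7)·15 − (-16)·12] + [(-16)·(-6) − (-13)·15] + [(-13)·(-14) − 5·(-6)]| = 1094, so the area is 547.
The number of boundary lattice points is Σ gcd(|Δx|,|Δy|) = gcd(13,17) + gcd(25,9) + gcd(9,3) + gcd(3,21) + gcd(18,8) = 1+1+3+3+2 = 10.
Scaling by 3 multiplies the area by 3² = 9 (so the new area is 4923) and multiplies the boundary lattice-point count by 3, giving 30.
By Pick's theorem, the interior count of the dilated polygon is 4923 − 30/2 + 1 = 4909.

4909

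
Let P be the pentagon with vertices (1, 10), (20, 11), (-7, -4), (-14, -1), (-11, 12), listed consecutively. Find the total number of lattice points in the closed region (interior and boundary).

276

The shoelace formula gives twice the area as |(1·11 − 20·10) + (20·(-4) − (-7)·11) + ((-7)·(-1) − (-14)·(-4)) + ((-14)·12 − (-11)·(-1)) + ((-11)·10 − 1·12)| = 542, so the area is 271.
Summing gcd(|Δx|,|Δy|) over the edges gives the boundary count: gcd(19,1) + gcd(27,15) + gcd(7,3) + gcd(3,13) + gcd(12,2) = 1+3+1+1+2 = 8.
Pick's theorem gives I = A − B/2 + 1 = 271 − 8/2 + 1 = 268, so the closed region contains I + B = 268 + 8 = 276 lattice points.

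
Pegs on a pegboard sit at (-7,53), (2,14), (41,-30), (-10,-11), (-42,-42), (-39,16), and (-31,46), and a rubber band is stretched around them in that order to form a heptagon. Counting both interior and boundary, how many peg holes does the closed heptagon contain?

Using the shoelace formula, 2A = |((-7)·14 − 2·53) + (2·(-30) − 41·14) + (41·(-11) − (-10)·(-30)) + ((-10)·(-42) − (-42)·(-11)) + ((-42)·16 − (-39)·(-42)) + ((-39)·46 − (-31)·16) + ((-31)·53 − (-7)·46)| = 6560, so the area is 3280.
Summing gcd(|Δx|,|Δy|) over the edges gives the boundary count: gcd(9,39) + gcd(39,44) + gcd(51,19) + gcd(32,31) + gcd(3,58) + gcd(8,30) + gcd(24,7) = 3+1+1+1+1+2+1 = 10.
Pick's theorem gives I = A − B/2 + 1 = 3280 − 10/2 + 1 = 3276, so the closed region contains I + B = 3276 + 10 = 3286 lattice points.

3286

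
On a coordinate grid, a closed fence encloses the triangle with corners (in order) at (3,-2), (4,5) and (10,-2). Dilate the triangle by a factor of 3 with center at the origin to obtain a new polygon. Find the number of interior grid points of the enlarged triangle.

The shoelace formula gives twice the area as |(3·5 − 4·(-2)) + (4·(-2) − 10·5) + (10·(-2) − 3·(-2))| = 49, so the area is 49/2.
The number of boundary lattice points is Σ gcd(|Δx|,|Δy|) = gcd(1,7) + gcd(6,7) + gcd(7,0) = 1+1+7 = 9.
Scaling by 3 multiplies the area by 3² = 9 (so the new area is 220.5) and multiplies the boundary lattice-point count by 3, giving 27.
By Pick's theorem, the interior count of the dilated polygon is 220.5 − 27/2 + 1 = 208.

208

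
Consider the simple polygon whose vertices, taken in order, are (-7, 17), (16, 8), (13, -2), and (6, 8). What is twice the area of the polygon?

190

By the shoelace formula, twice the signed area is |((-7)·8 − 16·17) + (16·(-2) − 13·8) + (13·8 − 6·(-2)) + (6·17 − (-7)·8)| = 190, so the area is 95.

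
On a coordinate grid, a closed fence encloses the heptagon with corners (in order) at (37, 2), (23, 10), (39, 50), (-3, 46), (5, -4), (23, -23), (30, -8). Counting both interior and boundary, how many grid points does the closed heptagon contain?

1834

The shoelace formula gives twice the area as |[37·10 − 23·2] + [23·50 − 39·10] + [39·46 − (-3)·50] + [(-3)·(-4) − 5·46] + [5·(-23) − 23·(-4)] + [23·(-8) − 30·(-23)] + [30·2 − 37·(-8)]| = 3649, so the area is 1824.5.
The number of boundary lattice points is Σ gcd(|Δx|,|Δy|) = gcd(14,8) + gcd(16,40) + gcd(42,4) + gcd(8,50) + gcd(18,19) + gcd(7,15) + gcd(7,10) = 2+8+2+2+1+1+1 = 17.
Pick's theorem gives I = A − B/2 + 1 = 1824.5 − 17/2 + 1 = 1817, so the closed region contains I + B = 1817 + 17 = 1834 lattice points.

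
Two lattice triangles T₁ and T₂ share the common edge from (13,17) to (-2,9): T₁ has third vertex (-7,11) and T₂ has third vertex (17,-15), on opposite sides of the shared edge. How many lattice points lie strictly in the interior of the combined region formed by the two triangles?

288

The union is the simple quadrilateral with vertices (13,17), (-7,11), (-2,9), (17,-15) in order.
The shoelace formula gives twice the area as |[13·11 − (-7)·17] + [(-7)·9 − (-2)·11] + [(-2)·(-15) − 17·9] + [17·17 − 13·(-15)]| = 582, so the area is 291.
Along each edge there are gcd(|Δx|,|Δy|)+1 lattice points, so counting each shared vertex once the boundary has gcd(20,6) + gcd(5,2) + gcd(19,24) + gcd(4,32) = 2+1+1+4 = 8.
By Pick's theorem I = A − B/2 + 1 = 291 − 8/2 + 1 = 288.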